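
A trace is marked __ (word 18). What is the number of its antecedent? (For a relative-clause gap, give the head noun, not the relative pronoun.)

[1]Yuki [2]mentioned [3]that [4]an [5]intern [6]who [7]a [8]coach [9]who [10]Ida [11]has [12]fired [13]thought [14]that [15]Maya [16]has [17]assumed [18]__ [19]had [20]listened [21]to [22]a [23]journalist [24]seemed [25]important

The gap at 18 is the subject of "listened", inside a relative clause.
The relative pronoun is "who" (word 6); it is bound by the head noun immediately before it.
Its filler is the head noun "intern", at word 5.

5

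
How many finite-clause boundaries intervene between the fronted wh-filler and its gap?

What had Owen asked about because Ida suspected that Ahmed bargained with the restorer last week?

0

"what" originates inside the matrix clause — no clause boundary is crossed.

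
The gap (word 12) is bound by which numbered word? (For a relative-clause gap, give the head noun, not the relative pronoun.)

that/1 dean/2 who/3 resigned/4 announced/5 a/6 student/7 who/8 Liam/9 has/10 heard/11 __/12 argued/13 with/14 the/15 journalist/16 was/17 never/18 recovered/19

7

The gap at 12 is the subject of "argued", inside a relative clause.
The relative pronoun is "who" (word 8); it is bound by the head noun immediately before it.
Its filler is the head noun "student", at word 7.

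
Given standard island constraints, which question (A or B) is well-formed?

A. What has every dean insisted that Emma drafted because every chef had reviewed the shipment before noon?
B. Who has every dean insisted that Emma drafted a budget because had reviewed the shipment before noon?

A

In B, the wh-phrase is extracted from inside an adjunct island (introduced by "because"), which blocks movement.
In A, the extraction path crosses only that-complement boundaries, which are transparent.
So A is grammatical.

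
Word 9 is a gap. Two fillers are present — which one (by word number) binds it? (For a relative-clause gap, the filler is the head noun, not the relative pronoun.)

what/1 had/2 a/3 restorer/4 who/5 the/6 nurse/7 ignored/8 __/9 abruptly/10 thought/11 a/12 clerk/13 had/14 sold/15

4

The marked gap is inside the relative clause, the direct object of "ignored".
Its filler is the head noun "restorer" (via "who"), at word 4.
(The other dependency links word 1 to a gap after word 15.)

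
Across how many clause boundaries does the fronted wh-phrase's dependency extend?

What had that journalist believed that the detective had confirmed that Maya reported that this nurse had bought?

3

"what" is extracted from the object of "bought".
Boundaries crossed, outermost first: [that], [that], [that] — 3 in total.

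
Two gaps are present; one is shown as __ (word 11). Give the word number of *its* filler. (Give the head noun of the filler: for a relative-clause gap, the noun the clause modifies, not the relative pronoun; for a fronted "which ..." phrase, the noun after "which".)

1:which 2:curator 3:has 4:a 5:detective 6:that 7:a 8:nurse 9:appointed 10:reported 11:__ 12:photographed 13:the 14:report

The marked gap is the subject of "photographed".
Its filler is the fronted wh-phrase "which curator", at word 2.
(The other dependency links word 5 to a gap after word 9.)

2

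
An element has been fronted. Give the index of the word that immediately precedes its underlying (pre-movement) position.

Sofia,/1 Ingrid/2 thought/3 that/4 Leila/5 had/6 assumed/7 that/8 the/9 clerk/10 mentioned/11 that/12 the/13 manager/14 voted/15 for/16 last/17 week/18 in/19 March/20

The displaced element is "Sofia" (word 1).
It is linked across 3 clause boundaries (that → that → that).
It functions as the object of the preposition "for" of "voted", so the gap sits immediately after word 16 ("for").
Base order: Ingrid thought that Leila had assumed that the clerk mentioned that the manager voted for Sofia last week in March.

16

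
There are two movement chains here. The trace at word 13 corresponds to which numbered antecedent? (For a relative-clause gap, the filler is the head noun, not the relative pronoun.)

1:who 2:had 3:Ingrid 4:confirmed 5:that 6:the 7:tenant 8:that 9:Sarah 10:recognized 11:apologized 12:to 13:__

The marked gap is the object of the preposition "to" of "apologized".
Its filler is the fronted wh-phrase "who", at word 1.
(The other dependency links word 7 to a gap after word 10.)

1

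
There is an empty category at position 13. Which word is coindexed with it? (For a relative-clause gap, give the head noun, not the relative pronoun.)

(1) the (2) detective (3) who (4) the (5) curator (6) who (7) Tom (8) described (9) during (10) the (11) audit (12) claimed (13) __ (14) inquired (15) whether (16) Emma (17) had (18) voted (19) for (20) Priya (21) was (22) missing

The gap at 13 is the subject of "inquired", inside a relative clause.
The relative pronoun is "who" (word 3); it is bound by the head noun immediately before it.
Its filler is the head noun "detective", at word 2.

2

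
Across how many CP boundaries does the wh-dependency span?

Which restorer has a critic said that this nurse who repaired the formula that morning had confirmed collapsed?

"which restorer" is extracted from the subject of "collapsed".
Boundaries crossed, outermost first: [that], [Ø] — 2 in total.

2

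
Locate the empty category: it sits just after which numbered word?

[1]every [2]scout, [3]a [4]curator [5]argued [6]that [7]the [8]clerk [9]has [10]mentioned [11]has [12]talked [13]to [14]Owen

The displaced element is "every scout" (word 2).
It is linked across 2 clause boundaries (that → Ø).
It functions as the subject of "talked", so the gap sits immediately after word 10 ("mentioned").
Base order: A curator argued that the clerk has mentioned that every scout has talked to Owen.

10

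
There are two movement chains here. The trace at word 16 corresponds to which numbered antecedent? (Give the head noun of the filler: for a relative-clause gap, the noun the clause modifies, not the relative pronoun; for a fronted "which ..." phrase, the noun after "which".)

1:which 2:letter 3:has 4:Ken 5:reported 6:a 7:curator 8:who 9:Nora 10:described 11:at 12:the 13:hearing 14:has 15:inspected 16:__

2

The marked gap is the direct object of "inspected".
Its filler is the fronted wh-phrase "which letter", at word 2.
(The other dependency links word 7 to a gap after word 10.)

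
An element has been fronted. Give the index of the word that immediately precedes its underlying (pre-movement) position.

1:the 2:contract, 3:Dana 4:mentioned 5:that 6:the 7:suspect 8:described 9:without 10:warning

The displaced element is "the contract" (word 2).
It is linked across 1 clause boundary (that).
It functions as the direct object of "described", so the gap sits immediately after word 8 ("described").
Base order: Dana mentioned that the suspect described the contract without warning.

8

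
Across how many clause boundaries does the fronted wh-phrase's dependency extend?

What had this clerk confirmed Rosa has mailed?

1

"what" is extracted from the object of "mailed".
Boundaries crossed, outermost first: [Ø] — 1 in total.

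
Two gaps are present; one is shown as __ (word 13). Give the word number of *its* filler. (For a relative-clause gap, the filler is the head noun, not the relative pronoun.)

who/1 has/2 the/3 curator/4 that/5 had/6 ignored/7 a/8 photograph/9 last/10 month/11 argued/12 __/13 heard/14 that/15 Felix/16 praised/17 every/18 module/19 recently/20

1

The marked gap is the subject of "heard".
Its filler is the fronted wh-phrase "who", at word 1.
(The other dependency links word 4 to a gap after word 5.)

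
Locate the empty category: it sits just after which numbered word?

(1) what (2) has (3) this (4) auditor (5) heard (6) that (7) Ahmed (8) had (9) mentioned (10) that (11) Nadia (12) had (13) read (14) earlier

13

The displaced element is "what" (word 1).
It is linked across 2 clause boundaries (that → that).
It functions as the direct object of "read", so the gap sits immediately after word 13 ("read").
Base order: This auditor has heard that Ahmed had mentioned that Nadia had read what earlier.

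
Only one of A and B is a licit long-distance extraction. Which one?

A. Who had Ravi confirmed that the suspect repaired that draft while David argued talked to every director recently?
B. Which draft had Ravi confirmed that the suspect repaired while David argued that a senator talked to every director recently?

B

In A, the wh-phrase is extracted from inside an adjunct island (introduced by "while"), which blocks movement.
In B, the extraction path crosses only that-complement boundaries, which are transparent.
So B is grammatical.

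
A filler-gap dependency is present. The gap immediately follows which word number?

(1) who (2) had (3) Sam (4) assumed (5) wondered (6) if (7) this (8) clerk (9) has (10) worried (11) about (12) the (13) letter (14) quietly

4

The displaced element is "who" (word 1).
It is linked across 1 clause boundary (Ø).
It functions as the subject of "wondered", so the gap sits immediately after word 4 ("assumed").
Base order: Sam had assumed that who wondered if this clerk has worried about the letter quietly.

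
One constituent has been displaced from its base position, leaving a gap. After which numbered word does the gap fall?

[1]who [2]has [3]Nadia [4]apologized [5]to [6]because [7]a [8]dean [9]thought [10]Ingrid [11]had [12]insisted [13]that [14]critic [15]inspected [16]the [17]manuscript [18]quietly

5

The displaced element is "who" (word 1).
It functions as the object of the preposition "to" of "apologized", so the gap sits immediately after word 5 ("to").
Base order: Nadia has apologized to who because a dean thought Ingrid had insisted that critic inspected the manuscript quietly.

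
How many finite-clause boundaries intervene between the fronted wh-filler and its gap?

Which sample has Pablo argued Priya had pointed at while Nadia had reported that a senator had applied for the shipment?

1

"which sample" is extracted from the PP object of "pointed".
Boundaries crossed, outermost first: [Ø] — 1 in total.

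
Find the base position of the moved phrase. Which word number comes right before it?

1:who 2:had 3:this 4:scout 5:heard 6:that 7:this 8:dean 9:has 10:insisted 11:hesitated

10

The displaced element is "who" (word 1).
It is linked across 2 clause boundaries (that → Ø).
It functions as the subject of "hesitated", so the gap sits immediately after word 10 ("insisted").
Base order: This scout had heard that this dean has insisted who hesitated.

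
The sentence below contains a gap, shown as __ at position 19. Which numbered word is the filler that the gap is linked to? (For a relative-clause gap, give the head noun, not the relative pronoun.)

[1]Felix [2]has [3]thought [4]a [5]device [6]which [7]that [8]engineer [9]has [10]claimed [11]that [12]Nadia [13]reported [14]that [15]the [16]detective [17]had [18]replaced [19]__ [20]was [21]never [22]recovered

The gap at 19 is the object of "replaced", inside a relative clause.
The relative pronoun is "which" (word 6); it is bound by the head noun immediately before it.
Its filler is the head noun "device", at word 5.

5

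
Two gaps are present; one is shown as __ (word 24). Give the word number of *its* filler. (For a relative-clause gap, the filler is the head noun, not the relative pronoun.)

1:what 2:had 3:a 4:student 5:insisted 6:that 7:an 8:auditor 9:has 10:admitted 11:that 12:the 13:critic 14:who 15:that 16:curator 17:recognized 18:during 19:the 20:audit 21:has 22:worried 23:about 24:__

1

The marked gap is the object of the preposition "about" of "worried".
Its filler is the fronted wh-phrase "what", at word 1.
(The other dependency links word 13 to a gap after word 17.)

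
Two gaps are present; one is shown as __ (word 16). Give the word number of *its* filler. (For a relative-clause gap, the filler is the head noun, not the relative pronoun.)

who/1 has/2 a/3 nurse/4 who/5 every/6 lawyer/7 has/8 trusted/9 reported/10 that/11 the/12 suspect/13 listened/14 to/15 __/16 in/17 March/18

1

The marked gap is the object of the preposition "to" of "listened".
Its filler is the fronted wh-phrase "who", at word 1.
(The other dependency links word 4 to a gap after word 9.)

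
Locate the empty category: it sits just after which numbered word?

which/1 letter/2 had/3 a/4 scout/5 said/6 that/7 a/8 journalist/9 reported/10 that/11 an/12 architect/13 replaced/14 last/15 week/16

14

The displaced element is "which letter" (word 2).
It is linked across 2 clause boundaries (that → that).
It functions as the direct object of "replaced", so the gap sits immediately after word 14 ("replaced").
Base order: A scout had said that a journalist reported that an architect replaced which letter last week.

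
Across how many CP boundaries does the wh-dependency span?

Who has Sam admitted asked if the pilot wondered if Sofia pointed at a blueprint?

"who" is extracted from the subject of "asked".
Boundaries crossed, outermost first: [Ø] — 1 in total.

1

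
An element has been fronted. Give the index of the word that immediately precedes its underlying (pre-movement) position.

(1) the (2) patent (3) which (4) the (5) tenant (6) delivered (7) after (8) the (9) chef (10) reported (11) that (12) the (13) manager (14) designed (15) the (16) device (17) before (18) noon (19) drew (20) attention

The displaced element is "the patent" (word 2).
It functions as the direct object of "delivered", so the gap sits immediately after word 6 ("delivered").
Base order: The tenant delivered the patent after the chef reported that the manager designed the device before noon.

6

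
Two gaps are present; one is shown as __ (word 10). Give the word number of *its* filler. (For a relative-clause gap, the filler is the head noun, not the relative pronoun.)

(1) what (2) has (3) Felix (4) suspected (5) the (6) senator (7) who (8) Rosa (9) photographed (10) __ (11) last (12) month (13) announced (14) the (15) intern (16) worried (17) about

The marked gap is inside the relative clause, the direct object of "photographed".
Its filler is the head noun "senator" (via "who"), at word 6.
(The other dependency links word 1 to a gap after word 17.)

6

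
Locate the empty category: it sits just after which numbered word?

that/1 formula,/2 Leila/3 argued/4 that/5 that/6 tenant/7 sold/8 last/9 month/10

The displaced element is "that formula" (word 2).
It is linked across 1 clause boundary (that).
It functions as the direct object of "sold", so the gap sits immediately after word 8 ("sold").
Base order: Leila argued that that tenant sold that formula last month.

8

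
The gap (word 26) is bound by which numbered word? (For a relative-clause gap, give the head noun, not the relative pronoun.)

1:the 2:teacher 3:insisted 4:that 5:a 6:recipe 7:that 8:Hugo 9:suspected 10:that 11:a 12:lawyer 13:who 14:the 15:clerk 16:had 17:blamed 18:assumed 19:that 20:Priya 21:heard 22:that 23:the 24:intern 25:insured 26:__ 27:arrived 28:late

6

The gap at 26 is the object of "insured", inside a relative clause.
The relative pronoun is "that" (word 7); it is bound by the head noun immediately before it.
Its filler is the head noun "recipe", at word 6.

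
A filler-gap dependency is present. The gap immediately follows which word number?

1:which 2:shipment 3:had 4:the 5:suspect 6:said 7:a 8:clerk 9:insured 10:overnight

9

The displaced element is "which shipment" (word 2).
It is linked across 1 clause boundary (Ø).
It functions as the direct object of "insured", so the gap sits immediately after word 9 ("insured").
Base order: The suspect had said a clerk insured which shipment overnight.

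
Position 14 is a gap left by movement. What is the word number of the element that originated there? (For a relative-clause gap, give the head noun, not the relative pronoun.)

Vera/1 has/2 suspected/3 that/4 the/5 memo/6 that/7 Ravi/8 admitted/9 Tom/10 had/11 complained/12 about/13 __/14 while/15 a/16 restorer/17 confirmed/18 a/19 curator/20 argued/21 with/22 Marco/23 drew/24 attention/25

6

The gap at 14 is the prepositional object of "complained", inside a relative clause.
The relative pronoun is "that" (word 7); it is bound by the head noun immediately before it.
Its filler is the head noun "memo", at word 6.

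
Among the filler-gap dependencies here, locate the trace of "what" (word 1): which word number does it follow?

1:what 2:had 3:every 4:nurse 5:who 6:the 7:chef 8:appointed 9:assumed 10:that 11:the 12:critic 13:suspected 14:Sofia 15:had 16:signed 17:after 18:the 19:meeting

The displaced element is "what" (word 1).
It is linked across 2 clause boundaries (that → Ø).
It functions as the direct object of "signed", so the gap sits immediately after word 16 ("signed").
Base order: Every nurse who the chef appointed had assumed that the critic suspected Sofia had signed what after the meeting.

16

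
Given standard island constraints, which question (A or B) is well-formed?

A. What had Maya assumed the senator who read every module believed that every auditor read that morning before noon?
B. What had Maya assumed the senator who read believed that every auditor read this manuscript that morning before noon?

In B, the wh-phrase is extracted from inside a complex-NP island (relative clause) (introduced by "who"), which blocks movement.
In A, the extraction path crosses only that-complement boundaries, which are transparent.
So A is grammatical.

A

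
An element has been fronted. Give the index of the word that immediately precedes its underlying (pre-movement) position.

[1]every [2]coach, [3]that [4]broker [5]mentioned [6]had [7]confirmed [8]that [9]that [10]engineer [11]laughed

The displaced element is "every coach" (word 2).
It is linked across 1 clause boundary (Ø).
It functions as the subject of "confirmed", so the gap sits immediately after word 5 ("mentioned").
Base order: That broker mentioned that every coach had confirmed that that engineer laughed.

5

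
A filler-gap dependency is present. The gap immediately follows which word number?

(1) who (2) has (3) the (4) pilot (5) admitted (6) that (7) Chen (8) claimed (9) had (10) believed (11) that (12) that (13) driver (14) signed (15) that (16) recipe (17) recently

The displaced element is "who" (word 1).
It is linked across 2 clause boundaries (that → Ø).
It functions as the subject of "believed", so the gap sits immediately after word 8 ("claimed").
Base order: The pilot has admitted that Chen claimed who had believed that that driver signed that recipe recently.

8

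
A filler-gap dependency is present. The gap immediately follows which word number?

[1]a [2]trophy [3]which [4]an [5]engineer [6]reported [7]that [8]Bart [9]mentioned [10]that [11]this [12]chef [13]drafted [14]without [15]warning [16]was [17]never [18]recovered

13

The displaced element is "a trophy" (word 2).
It is linked across 2 clause boundaries (that → that).
It functions as the direct object of "drafted", so the gap sits immediately after word 13 ("drafted").
Base order: An engineer reported that Bart mentioned that this chef drafted a trophy without warning.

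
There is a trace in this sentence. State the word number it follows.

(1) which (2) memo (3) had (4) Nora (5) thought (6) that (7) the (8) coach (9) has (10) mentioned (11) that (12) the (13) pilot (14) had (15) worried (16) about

16

The displaced element is "which memo" (word 2).
It is linked across 2 clause boundaries (that → that).
It functions as the object of the preposition "about" of "worried", so the gap sits immediately after word 16 ("about").
Base order: Nora had thought that the coach has mentioned that the pilot had worried about which memo.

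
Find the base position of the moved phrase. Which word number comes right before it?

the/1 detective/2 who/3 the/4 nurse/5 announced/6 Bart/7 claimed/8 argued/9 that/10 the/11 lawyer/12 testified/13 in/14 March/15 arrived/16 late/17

8

The displaced element is "the detective" (word 2).
It is linked across 2 clause boundaries (Ø → Ø).
It functions as the subject of "argued", so the gap sits immediately after word 8 ("claimed").
Base order: The nurse announced Bart claimed that the detective argued that the lawyer testified in March.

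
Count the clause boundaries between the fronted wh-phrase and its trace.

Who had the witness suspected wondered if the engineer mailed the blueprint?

1

"who" is extracted from the subject of "wondered".
Boundaries crossed, outermost first: [Ø] — 1 in total.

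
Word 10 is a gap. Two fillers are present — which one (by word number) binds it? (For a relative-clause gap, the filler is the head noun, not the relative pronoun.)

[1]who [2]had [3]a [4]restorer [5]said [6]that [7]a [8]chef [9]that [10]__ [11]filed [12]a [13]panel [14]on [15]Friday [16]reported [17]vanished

The marked gap is inside the relative clause, the subject of "filed".
Its filler is the head noun "chef" (via "that"), at word 8.
(The other dependency links word 1 to a gap after word 16.)

8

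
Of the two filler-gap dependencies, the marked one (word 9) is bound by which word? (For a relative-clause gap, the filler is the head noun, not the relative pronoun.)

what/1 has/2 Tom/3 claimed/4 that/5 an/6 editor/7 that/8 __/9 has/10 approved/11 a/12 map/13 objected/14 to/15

7

The marked gap is inside the relative clause, the subject of "approved".
Its filler is the head noun "editor" (via "that"), at word 7.
(The other dependency links word 1 to a gap after word 15.)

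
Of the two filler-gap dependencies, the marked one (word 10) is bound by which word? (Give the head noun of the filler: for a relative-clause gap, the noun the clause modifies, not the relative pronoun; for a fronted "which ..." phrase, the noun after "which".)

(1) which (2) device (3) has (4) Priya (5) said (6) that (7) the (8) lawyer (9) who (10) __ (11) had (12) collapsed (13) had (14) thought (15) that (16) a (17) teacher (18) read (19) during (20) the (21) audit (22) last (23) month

8

The marked gap is inside the relative clause, the subject of "collapsed".
Its filler is the head noun "lawyer" (via "who"), at word 8.
(The other dependency links word 2 to a gap after word 18.)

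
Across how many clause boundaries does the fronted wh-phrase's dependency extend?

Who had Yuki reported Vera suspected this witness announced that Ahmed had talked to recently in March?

"who" is extracted from the PP object of "talked".
Boundaries crossed, outermost first: [Ø], [Ø], [that] — 3 in total.

3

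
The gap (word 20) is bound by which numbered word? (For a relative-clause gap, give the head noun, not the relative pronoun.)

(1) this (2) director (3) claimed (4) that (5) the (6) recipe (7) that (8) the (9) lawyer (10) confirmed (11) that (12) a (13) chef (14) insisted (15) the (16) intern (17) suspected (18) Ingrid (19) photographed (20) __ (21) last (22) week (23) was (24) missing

6

The gap at 20 is the object of "photographed", inside a relative clause.
The relative pronoun is "that" (word 7); it is bound by the head noun immediately before it.
Its filler is the head noun "recipe", at word 6.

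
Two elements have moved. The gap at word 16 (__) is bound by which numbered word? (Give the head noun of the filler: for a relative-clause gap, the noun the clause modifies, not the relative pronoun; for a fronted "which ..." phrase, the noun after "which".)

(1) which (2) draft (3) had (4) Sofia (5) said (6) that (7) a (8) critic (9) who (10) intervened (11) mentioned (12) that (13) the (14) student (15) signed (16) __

The marked gap is the direct object of "signed".
Its filler is the fronted wh-phrase "which draft", at word 2.
(The other dependency links word 8 to a gap after word 9.)

2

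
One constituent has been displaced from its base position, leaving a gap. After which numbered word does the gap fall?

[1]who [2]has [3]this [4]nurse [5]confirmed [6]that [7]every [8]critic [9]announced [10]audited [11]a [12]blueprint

9

The displaced element is "who" (word 1).
It is linked across 2 clause boundaries (that → Ø).
It functions as the subject of "audited", so the gap sits immediately after word 9 ("announced").
Base order: This nurse has confirmed that every critic announced who audited a blueprint.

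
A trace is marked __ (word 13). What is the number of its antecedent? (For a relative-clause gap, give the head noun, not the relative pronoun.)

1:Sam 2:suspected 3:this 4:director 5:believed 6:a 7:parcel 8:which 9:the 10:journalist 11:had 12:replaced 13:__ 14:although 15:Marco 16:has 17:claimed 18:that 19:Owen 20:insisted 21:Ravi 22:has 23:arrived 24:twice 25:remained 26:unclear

The gap at 13 is the object of "replaced", inside a relative clause.
The relative pronoun is "which" (word 8); it is bound by the head noun immediately before it.
Its filler is the head noun "parcel", at word 7.

7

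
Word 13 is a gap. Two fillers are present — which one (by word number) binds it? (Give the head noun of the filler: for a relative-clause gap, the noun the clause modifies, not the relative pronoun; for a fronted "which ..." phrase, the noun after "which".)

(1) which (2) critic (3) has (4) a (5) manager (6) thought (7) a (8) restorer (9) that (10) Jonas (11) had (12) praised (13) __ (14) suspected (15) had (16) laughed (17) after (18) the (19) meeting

The marked gap is inside the relative clause, the direct object of "praised".
Its filler is the head noun "restorer" (via "that"), at word 8.
(The other dependency links word 2 to a gap after word 14.)

8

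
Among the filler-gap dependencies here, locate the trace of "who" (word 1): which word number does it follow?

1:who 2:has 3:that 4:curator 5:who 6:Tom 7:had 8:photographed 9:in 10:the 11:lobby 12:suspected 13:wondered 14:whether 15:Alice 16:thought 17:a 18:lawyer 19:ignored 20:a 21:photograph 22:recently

The displaced element is "who" (word 1).
It is linked across 1 clause boundary (Ø).
It functions as the subject of "wondered", so the gap sits immediately after word 12 ("suspected").
Base order: That curator who Tom had photographed in the lobby has suspected that who wondered whether Alice thought a lawyer ignored a photograph recently.

12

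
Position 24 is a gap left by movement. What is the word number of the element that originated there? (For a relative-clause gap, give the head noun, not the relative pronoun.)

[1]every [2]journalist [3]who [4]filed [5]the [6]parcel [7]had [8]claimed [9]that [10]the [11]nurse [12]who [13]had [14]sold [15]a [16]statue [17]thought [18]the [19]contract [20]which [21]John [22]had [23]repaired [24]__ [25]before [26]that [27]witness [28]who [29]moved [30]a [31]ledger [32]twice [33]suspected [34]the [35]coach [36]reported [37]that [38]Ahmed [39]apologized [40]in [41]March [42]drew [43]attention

The gap at 24 is the object of "repaired", inside a relative clause.
The relative pronoun is "which" (word 20); it is bound by the head noun immediately before it.
Its filler is the head noun "contract", at word 19.

19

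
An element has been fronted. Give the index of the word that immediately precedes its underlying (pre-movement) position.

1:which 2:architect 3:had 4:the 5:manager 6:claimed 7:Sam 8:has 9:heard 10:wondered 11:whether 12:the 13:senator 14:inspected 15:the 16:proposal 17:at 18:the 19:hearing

9

The displaced element is "which architect" (word 2).
It is linked across 2 clause boundaries (Ø → Ø).
It functions as the subject of "wondered", so the gap sits immediately after word 9 ("heard").
Base order: The manager had claimed Sam has heard that which architect wondered whether the senator inspected the proposal at the hearing.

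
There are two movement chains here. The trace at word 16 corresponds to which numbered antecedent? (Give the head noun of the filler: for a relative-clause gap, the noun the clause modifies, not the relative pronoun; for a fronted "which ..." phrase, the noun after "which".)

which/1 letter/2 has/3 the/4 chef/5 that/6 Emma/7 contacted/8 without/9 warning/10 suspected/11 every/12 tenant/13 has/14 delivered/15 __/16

2

The marked gap is the direct object of "delivered".
Its filler is the fronted wh-phrase "which letter", at word 2.
(The other dependency links word 5 to a gap after word 8.)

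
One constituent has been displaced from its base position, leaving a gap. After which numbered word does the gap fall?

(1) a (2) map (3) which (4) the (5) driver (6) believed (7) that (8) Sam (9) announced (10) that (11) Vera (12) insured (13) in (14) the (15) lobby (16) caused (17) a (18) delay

12

The displaced element is "a map" (word 2).
It is linked across 2 clause boundaries (that → that).
It functions as the direct object of "insured", so the gap sits immediately after word 12 ("insured").
Base order: The driver believed that Sam announced that Vera insured a map in the lobby.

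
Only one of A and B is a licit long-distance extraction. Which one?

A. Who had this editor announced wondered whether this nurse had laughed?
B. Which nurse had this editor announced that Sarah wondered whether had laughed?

A

In B, the wh-phrase is extracted from inside a wh-island (introduced by "whether"), which blocks movement.
In A, the extraction path crosses only that-complement boundaries, which are transparent.
So A is grammatical.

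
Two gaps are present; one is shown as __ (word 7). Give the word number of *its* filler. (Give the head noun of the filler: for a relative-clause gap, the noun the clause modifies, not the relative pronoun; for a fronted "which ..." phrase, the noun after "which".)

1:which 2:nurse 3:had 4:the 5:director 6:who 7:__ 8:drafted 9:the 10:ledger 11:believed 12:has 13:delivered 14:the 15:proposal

5

The marked gap is inside the relative clause, the subject of "drafted".
Its filler is the head noun "director" (via "who"), at word 5.
(The other dependency links word 2 to a gap after word 11.)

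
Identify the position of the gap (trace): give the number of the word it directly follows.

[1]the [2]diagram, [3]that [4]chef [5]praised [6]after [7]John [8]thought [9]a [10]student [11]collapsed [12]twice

5

The displaced element is "the diagram" (word 2).
It functions as the direct object of "praised", so the gap sits immediately after word 5 ("praised").
Base order: That chef praised the diagram after John thought a student collapsed twice.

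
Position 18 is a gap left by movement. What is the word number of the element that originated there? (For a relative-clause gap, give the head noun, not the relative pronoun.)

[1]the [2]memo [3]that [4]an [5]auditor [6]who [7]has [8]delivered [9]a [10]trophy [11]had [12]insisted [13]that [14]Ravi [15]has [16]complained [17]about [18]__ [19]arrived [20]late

2

The gap at 18 is the prepositional object of "complained", inside a relative clause.
The relative pronoun is "that" (word 3); it is bound by the head noun immediately before it.
Its filler is the head noun "memo", at word 2.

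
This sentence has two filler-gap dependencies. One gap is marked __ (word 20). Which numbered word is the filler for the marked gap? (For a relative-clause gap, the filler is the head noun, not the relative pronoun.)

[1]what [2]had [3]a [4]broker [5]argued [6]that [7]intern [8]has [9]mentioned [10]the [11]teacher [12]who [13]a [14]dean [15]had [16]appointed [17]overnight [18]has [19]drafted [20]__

The marked gap is the direct object of "drafted".
Its filler is the fronted wh-phrase "what", at word 1.
(The other dependency links word 11 to a gap after word 16.)

1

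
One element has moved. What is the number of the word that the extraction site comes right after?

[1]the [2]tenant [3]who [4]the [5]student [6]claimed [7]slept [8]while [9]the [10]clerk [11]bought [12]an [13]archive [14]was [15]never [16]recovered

The displaced element is "the tenant" (word 2).
It is linked across 1 clause boundary (Ø).
It functions as the subject of "slept", so the gap sits immediately after word 6 ("claimed").
Base order: The student claimed the tenant slept while the clerk bought an archive.

6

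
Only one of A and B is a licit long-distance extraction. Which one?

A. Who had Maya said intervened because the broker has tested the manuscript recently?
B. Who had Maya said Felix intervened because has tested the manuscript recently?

In B, the wh-phrase is extracted from inside an adjunct island (introduced by "because"), which blocks movement.
In A, the extraction path crosses only that-complement boundaries, which are transparent.
So A is grammatical.

A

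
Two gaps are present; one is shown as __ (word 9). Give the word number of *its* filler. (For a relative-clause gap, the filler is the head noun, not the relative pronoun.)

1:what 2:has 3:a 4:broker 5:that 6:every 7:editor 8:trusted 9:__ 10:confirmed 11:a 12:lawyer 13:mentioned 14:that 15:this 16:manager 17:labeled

4

The marked gap is inside the relative clause, the direct object of "trusted".
Its filler is the head noun "broker" (via "that"), at word 4.
(The other dependency links word 1 to a gap after word 17.)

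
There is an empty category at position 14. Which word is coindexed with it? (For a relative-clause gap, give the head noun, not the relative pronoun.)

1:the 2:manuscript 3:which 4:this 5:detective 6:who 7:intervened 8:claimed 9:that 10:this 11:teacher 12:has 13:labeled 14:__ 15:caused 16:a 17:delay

The gap at 14 is the object of "labeled", inside a relative clause.
The relative pronoun is "which" (word 3); it is bound by the head noun immediately before it.
Its filler is the head noun "manuscript", at word 2.

2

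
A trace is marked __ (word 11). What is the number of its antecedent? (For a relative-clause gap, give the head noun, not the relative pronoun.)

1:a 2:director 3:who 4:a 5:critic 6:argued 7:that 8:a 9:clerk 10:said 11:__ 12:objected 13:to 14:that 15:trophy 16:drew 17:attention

2

The gap at 11 is the subject of "objected", inside a relative clause.
The relative pronoun is "who" (word 3); it is bound by the head noun immediately before it.
Its filler is the head noun "director", at word 2.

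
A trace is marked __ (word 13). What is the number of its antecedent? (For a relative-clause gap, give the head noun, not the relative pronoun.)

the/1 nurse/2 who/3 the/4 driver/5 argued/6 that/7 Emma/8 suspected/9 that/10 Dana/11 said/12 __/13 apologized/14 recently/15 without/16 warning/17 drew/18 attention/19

The gap at 13 is the subject of "apologized", inside a relative clause.
The relative pronoun is "who" (word 3); it is bound by the head noun immediately before it.
Its filler is the head noun "nurse", at word 2.

2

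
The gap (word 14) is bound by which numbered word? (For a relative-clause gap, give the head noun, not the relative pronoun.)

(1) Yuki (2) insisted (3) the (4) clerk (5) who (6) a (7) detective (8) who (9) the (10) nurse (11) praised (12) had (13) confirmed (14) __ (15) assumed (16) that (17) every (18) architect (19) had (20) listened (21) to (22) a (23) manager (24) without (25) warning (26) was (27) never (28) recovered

The gap at 14 is the subject of "assumed", inside a relative clause.
The relative pronoun is "who" (word 5); it is bound by the head noun immediately before it.
Its filler is the head noun "clerk", at word 4.

4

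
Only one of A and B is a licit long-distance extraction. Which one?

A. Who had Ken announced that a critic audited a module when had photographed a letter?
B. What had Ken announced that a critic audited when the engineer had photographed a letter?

In A, the wh-phrase is extracted from inside an adjunct island (introduced by "when"), which blocks movement.
In B, the extraction path crosses only that-complement boundaries, which are transparent.
So B is grammatical.

B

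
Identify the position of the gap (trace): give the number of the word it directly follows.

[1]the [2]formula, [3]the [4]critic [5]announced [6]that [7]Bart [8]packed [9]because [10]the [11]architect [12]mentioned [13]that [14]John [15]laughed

8

The displaced element is "the formula" (word 2).
It is linked across 1 clause boundary (that).
It functions as the direct object of "packed", so the gap sits immediately after word 8 ("packed").
Base order: The critic announced that Bart packed the formula because the architect mentioned that John laughed.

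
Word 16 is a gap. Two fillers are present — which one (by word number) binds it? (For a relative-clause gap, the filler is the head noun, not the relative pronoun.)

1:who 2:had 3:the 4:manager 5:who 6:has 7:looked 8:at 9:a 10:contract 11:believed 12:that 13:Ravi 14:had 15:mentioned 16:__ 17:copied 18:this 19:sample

1

The marked gap is the subject of "copied".
Its filler is the fronted wh-phrase "who", at word 1.
(The other dependency links word 4 to a gap after word 5.)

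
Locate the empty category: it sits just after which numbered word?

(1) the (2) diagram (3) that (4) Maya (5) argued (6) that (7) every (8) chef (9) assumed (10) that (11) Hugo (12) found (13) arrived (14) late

12

The displaced element is "the diagram" (word 2).
It is linked across 2 clause boundaries (that → that).
It functions as the direct object of "found", so the gap sits immediately after word 12 ("found").
Base order: Maya argued that every chef assumed that Hugo found the diagram.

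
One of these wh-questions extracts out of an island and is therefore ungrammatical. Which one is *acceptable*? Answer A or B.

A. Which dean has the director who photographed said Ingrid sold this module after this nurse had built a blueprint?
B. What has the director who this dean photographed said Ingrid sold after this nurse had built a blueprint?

B

In A, the wh-phrase is extracted from inside a complex-NP island (relative clause) (introduced by "who"), which blocks movement.
In B, the extraction path crosses only that-complement boundaries, which are transparent.
So B is grammatical.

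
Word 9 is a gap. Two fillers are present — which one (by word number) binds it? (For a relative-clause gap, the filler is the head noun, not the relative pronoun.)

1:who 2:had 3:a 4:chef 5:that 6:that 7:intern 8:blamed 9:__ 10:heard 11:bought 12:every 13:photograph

4

The marked gap is inside the relative clause, the direct object of "blamed".
Its filler is the head noun "chef" (via "that"), at word 4.
(The other dependency links word 1 to a gap after word 10.)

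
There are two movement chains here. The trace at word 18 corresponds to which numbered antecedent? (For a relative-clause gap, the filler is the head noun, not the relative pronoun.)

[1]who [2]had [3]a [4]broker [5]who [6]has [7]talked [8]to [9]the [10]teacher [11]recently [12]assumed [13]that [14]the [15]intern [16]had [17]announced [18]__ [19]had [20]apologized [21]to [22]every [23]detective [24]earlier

1

The marked gap is the subject of "apologized".
Its filler is the fronted wh-phrase "who", at word 1.
(The other dependency links word 4 to a gap after word 5.)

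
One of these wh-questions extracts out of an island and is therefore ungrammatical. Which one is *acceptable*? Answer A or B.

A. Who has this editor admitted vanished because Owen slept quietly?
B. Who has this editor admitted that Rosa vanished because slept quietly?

A

In B, the wh-phrase is extracted from inside an adjunct island (introduced by "because"), which blocks movement.
In A, the extraction path crosses only that-complement boundaries, which are transparent.
So A is grammatical.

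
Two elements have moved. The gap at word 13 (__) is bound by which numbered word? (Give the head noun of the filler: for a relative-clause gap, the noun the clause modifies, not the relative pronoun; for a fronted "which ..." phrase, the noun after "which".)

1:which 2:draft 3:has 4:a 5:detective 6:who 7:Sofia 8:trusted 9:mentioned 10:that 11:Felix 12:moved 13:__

2

The marked gap is the direct object of "moved".
Its filler is the fronted wh-phrase "which draft", at word 2.
(The other dependency links word 5 to a gap after word 8.)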